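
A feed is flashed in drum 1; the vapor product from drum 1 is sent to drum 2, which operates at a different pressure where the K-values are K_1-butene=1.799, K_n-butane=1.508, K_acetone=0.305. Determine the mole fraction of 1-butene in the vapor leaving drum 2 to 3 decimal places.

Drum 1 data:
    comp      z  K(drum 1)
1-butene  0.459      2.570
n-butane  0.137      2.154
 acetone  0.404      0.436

y_1-butene (drum 2) = 0.661

Drum 1:
Rachford–Rice: g(ψ₁) = Σ zᵢ(Kᵢ−1)/(1+ψ₁(Kᵢ−1)) = 0.
Check two-phase: ΣzᵢKᵢ = 1.651 > 1 and Σzᵢ/Kᵢ = 1.169 > 1, so g(0) = 0.651 > 0 and g(1) = -0.169 < 0.
Newton–Raphson from ψ₁ = 0.64:
  ψ₁ = 0.640: g = 0.0938, g' = -0.657 → ψ₁ = 0.783
  ψ₁ = 0.783: g = -0.0017, g' = -0.690 → ψ₁ = 0.780
Converged at ψ₁ = 0.780.
Drum-1 compositions:
  1-butene: x = 0.206, y = 0.530
  n-butane: x = 0.072, y = 0.155
  acetone: x = 0.722, y = 0.315
Drum-2 feed = drum-1 vapor: z₂ = (0.5301, 0.1553, 0.3146).
Drum 2:
Iterate (Newton) starting at ψ₂ = 0.54:
  ψ₂ = 0.540: g = 0.0077, g' = -0.579 → ψ₂ = 0.553
Converged at ψ₂ = 0.553.
  1-butene: x = 0.368, y = 0.661
  n-butane: x = 0.121, y = 0.183
  acetone: x = 0.511, y = 0.156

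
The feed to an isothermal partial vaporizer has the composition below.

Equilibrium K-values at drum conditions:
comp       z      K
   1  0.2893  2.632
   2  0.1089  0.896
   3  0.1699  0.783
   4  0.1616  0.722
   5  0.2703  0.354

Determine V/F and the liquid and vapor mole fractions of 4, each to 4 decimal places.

Newton–Raphson from V/F = 0.31:
  V/F = 0.3100: g = -0.00521, g' = -0.5415 → V/F = 0.3004
Converged at V/F = 0.3004.
Compositions from xᵢ = zᵢ/(1+V/F(Kᵢ−1)), yᵢ = Kᵢxᵢ:
  1: x = 0.1941, y = 0.5109
  2: x = 0.1124, y = 0.1007
  3: x = 0.1817, y = 0.1423
  4: x = 0.1763, y = 0.1273
  5: x = 0.3354, y = 0.1187

V/F = 0.3004, x_4 = 0.1763, y_4 = 0.1273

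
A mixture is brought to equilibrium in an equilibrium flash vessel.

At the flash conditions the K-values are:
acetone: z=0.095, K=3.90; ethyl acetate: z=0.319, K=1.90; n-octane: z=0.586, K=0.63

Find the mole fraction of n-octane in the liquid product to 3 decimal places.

x_n-octane = 0.762

Newton iteration, β⁰ = 0.6:
  β = 0.600: g = 0.0083, g' = -0.348 → β = 0.624
Converged at β = 0.624.
Compositions from xᵢ = zᵢ/(1+β(Kᵢ−1)), yᵢ = Kᵢxᵢ:
  acetone: x = 0.034, y = 0.132
  ethyl acetate: x = 0.204, y = 0.388
  n-octane: x = 0.762, y = 0.480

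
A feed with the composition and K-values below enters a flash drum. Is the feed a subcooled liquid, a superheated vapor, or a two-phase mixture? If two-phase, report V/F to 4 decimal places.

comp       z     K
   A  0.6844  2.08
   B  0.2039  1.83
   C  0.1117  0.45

ΣzᵢKᵢ = 1.8470; Σzᵢ/Kᵢ = 0.6887.
Since Σzᵢ/Kᵢ < 1 the mixture is above its dew point — single vapor phase.

superheated vapor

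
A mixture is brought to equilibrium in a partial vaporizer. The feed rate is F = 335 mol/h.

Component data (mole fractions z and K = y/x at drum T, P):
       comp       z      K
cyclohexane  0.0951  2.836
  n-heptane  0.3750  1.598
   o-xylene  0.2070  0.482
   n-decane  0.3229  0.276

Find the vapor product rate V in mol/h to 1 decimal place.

V = 30.2 mol/h

Rachford–Rice: g(ψ) = Σ zᵢ(Kᵢ−1)/(1+ψ(Kᵢ−1)) = 0.
Feasibility: ΣzᵢKᵢ = 1.0578, Σzᵢ/Kᵢ = 1.8676 — both > 1, two phases present.
Iterate (Newton) starting at ψ = 0.5:
  ψ = 0.5000: g = -0.24746, g' = -0.6836 → ψ = 0.1380
  ψ = 0.1380: g = -0.02875, g' = -0.5918 → ψ = 0.0894
  ψ = 0.0894: g = 0.00045, g' = -0.6119 → ψ = 0.0902
Converged at ψ = 0.0902.
Then V = ψ·F = 0.0902·335 = 30.2 mol/h and L = F − V = 304.8 mol/h.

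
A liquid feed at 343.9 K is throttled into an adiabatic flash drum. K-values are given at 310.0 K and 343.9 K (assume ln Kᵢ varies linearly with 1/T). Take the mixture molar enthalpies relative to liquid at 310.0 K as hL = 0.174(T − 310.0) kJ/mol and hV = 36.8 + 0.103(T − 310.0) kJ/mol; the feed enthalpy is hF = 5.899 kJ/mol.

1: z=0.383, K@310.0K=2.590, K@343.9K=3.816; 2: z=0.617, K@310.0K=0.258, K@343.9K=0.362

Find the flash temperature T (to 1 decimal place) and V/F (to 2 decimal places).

T = 312.3 K, V/F = 0.15

Adiabatic flash: solve Rachford–Rice at each trial T, then check hF = ψ·hV(T) + (1−ψ)·hL(T).
  T = 310.0 K: K = (2.590, 0.258), RR gives ψ = 0.128, H_out = 4.715 kJ/mol
  T = 343.9 K: K = (3.816, 0.362), RR gives ψ = 0.381, H_out = 19.010 kJ/mol
  T = 326.9 K: K = (3.174, 0.308), RR gives ψ = 0.270, H_out = 12.543 kJ/mol
  T = 318.4 K: K = (2.873, 0.282), RR gives ψ = 0.204, H_out = 8.861 kJ/mol
  T = 314.2 K: K = (2.730, 0.270), RR gives ψ = 0.168, H_out = 6.865 kJ/mol
  T = 312.1 K: K = (2.659, 0.264), RR gives ψ = 0.149, H_out = 5.811 kJ/mol
Linear interpolation between T = 312.1 (H_out = 5.811) and T = 314.2 (H_out = 6.865) on hF = 5.899 gives T ≈ 312.3 K, at which ψ = 0.15.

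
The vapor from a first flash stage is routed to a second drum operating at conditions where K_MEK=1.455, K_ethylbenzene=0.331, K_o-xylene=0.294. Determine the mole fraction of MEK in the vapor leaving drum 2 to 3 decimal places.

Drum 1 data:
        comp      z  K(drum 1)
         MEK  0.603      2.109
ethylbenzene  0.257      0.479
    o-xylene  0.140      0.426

Drum 1:
Material balance + equilibrium reduce to Σ zᵢ(Kᵢ−1)/(1+ψ₁(Kᵢ−1)) = 0.
Check two-phase: ΣzᵢKᵢ = 1.454 > 1 and Σzᵢ/Kᵢ = 1.151 > 1, so g(0) = 0.454 > 0 and g(1) = -0.151 < 0.
Newton iteration, ψ₁⁰ = 0.5:
  ψ₁ = 0.500: g = 0.1364, g' = -0.525 → ψ₁ = 0.760
  ψ₁ = 0.760: g = -0.0012, g' = -0.555 → ψ₁ = 0.758
Converged at ψ₁ = 0.758.
Drum-1 compositions:
  MEK: x = 0.328, y = 0.691
  ethylbenzene: x = 0.425, y = 0.203
  o-xylene: x = 0.248, y = 0.106
Drum-2 feed = drum-1 vapor: z₂ = (0.6911, 0.2034, 0.1055).
Drum 2:
Rachford–Rice: g(ψ₂) = Σ zᵢ(Kᵢ−1)/(1+ψ₂(Kᵢ−1)) = 0.
Check two-phase: ΣzᵢKᵢ = 1.104 > 1 and Σzᵢ/Kᵢ = 1.448 > 1, so g(0) = 0.104 > 0 and g(1) = -0.448 < 0.
Newton–Raphson from ψ₂ = 0.5:
  ψ₂ = 0.500: g = -0.0634, g' = -0.426 → ψ₂ = 0.351
  ψ₂ = 0.351: g = -0.0058, g' = -0.355 → ψ₂ = 0.335
Converged at ψ₂ = 0.335.
  MEK: x = 0.600, y = 0.873
  ethylbenzene: x = 0.262, y = 0.087
  o-xylene: x = 0.138, y = 0.041

y_MEK (drum 2) = 0.873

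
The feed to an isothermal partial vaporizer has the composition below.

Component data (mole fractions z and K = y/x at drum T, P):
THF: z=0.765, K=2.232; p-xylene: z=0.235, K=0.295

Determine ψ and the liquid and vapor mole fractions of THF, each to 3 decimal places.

Binary case is linear: z₁(K₁−1)(1+ψ(K₂−1)) + z₂(K₂−1)(1+ψ(K₁−1)) = 0
⇒ ψ = [z₁(K₁−1)+z₂(K₂−1)] / [−(K₁−1)(K₂−1)] = 0.7768/0.8686 = 0.894
Compositions from xᵢ = zᵢ/(1+ψ(Kᵢ−1)), yᵢ = Kᵢxᵢ:
  THF: x = 0.364, y = 0.812
  p-xylene: x = 0.636, y = 0.188

ψ = 0.894, x_THF = 0.364, y_THF = 0.812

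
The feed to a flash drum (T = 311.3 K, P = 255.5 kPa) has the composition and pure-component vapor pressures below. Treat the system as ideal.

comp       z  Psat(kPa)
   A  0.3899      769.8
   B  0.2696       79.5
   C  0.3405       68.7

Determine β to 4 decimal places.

β = 0.2441

Raoult's law: Kᵢ = Pᵢˢᵃᵗ/P = Pᵢˢᵃᵗ/255.5.
  K_A = 769.8/255.5 = 3.012916, K_B = 79.5/255.5 = 0.311155, K_C = 68.7/255.5 = 0.268885
Newton iteration, β⁰ = 0.5:
  β = 0.5000: g = -0.28451, g' = -1.1422 → β = 0.2509
  β = 0.2509: g = -0.00794, g' = -1.1574 → β = 0.2441
Converged at β = 0.2441.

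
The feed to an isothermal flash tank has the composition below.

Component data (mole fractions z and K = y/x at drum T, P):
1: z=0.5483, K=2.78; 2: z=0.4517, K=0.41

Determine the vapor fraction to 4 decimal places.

Binary case is linear: z₁(K₁−1)(1+ψ(K₂−1)) + z₂(K₂−1)(1+ψ(K₁−1)) = 0
⇒ ψ = [z₁(K₁−1)+z₂(K₂−1)] / [−(K₁−1)(K₂−1)] = 0.70947/1.05020 = 0.6756

ψ = 0.6756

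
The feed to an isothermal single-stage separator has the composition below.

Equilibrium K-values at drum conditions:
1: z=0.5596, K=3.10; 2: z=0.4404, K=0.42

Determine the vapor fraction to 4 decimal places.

Let ψ = V/F and solve Σ zᵢ(Kᵢ−1)/(1+ψ(Kᵢ−1)) = 0.
Feasibility: ΣzᵢKᵢ = 1.9197, Σzᵢ/Kᵢ = 1.2291 — both > 1, two phases present.
Binary case is linear: z₁(K₁−1)(1+ψ(K₂−1)) + z₂(K₂−1)(1+ψ(K₁−1)) = 0
⇒ ψ = [z₁(K₁−1)+z₂(K₂−1)] / [−(K₁−1)(K₂−1)] = 0.91973/1.21800 = 0.7551

ψ = 0.7551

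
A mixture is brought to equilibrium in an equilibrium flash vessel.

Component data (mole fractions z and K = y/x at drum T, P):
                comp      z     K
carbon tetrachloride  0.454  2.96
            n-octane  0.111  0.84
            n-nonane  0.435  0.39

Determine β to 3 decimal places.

Let β = V/F and solve Σ zᵢ(Kᵢ−1)/(1+β(Kᵢ−1)) = 0.
Feasibility: ΣzᵢKᵢ = 1.607, Σzᵢ/Kᵢ = 1.401 — both > 1, two phases present.
Newton–Raphson from β = 0.49:
  β = 0.490: g = 0.0562, g' = -0.786 → β = 0.561
  β = 0.561: g = 0.0006, g' = -0.773 → β = 0.562
Converged at β = 0.562.

β = 0.562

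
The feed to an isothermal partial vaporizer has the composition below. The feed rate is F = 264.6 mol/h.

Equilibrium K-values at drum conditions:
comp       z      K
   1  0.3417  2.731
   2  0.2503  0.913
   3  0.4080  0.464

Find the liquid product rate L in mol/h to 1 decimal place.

L = 134.6 mol/h

Let β = V/F and solve Σ zᵢ(Kᵢ−1)/(1+β(Kᵢ−1)) = 0.
Feasibility: ΣzᵢKᵢ = 1.3510, Σzᵢ/Kᵢ = 1.2786 — both > 1, two phases present.
Iterate (Newton) starting at β = 0.45:
  β = 0.4500: g = 0.02162, g' = -0.5292 → β = 0.4909
  β = 0.4909: g = 0.00026, g' = -0.5172 → β = 0.4914
Converged at β = 0.4914.
Then V = β·F = 0.4914·264.6 = 130.0 mol/h and L = F − V = 134.6 mol/h.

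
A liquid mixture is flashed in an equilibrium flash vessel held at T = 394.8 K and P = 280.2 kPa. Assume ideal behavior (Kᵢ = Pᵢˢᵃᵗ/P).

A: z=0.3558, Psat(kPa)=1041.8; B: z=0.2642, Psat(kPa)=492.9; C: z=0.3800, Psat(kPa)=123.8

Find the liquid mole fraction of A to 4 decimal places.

x_A = 0.1062

Raoult's law: Kᵢ = Pᵢˢᵃᵗ/P = Pᵢˢᵃᵗ/280.2.
  K_A = 1041.8/280.2 = 3.718059, K_B = 492.9/280.2 = 1.759101, K_C = 123.8/280.2 = 0.441827
Rachford–Rice: g(β) = Σ zᵢ(Kᵢ−1)/(1+β(Kᵢ−1)) = 0.
Check two-phase: ΣzᵢKᵢ = 1.9555 > 1 and Σzᵢ/Kᵢ = 1.1060 > 1, so g(0) = 0.9555 > 0 and g(1) = -0.1060 < 0.
Newton–Raphson from β = 0.5:
  β = 0.5000: g = 0.26111, g' = -0.7801 → β = 0.8347
  β = 0.8347: g = 0.02149, g' = -0.7181 → β = 0.8646
  β = 0.8646: g = -0.00020, g' = -0.7320 → β = 0.8644
Converged at β = 0.8644.
Compositions from xᵢ = zᵢ/(1+β(Kᵢ−1)), yᵢ = Kᵢxᵢ:
  A: x = 0.1062, y = 0.3950
  B: x = 0.1595, y = 0.2806
  C: x = 0.7342, y = 0.3244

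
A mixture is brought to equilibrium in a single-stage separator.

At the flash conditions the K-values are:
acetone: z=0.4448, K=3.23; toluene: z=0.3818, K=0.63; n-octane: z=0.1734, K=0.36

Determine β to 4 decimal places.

β = 0.6934

Let β = V/F and solve Σ zᵢ(Kᵢ−1)/(1+β(Kᵢ−1)) = 0.
Check two-phase: ΣzᵢKᵢ = 1.7397 > 1 and Σzᵢ/Kᵢ = 1.2254 > 1, so g(0) = 0.7397 > 0 and g(1) = -0.2254 < 0.
Iterate (Newton) starting at β = 0.65:
  β = 0.6500: g = 0.02892, g' = -0.6675 → β = 0.6933
  β = 0.6933: g = 0.00007, g' = -0.6653 → β = 0.6934
Converged at β = 0.6934.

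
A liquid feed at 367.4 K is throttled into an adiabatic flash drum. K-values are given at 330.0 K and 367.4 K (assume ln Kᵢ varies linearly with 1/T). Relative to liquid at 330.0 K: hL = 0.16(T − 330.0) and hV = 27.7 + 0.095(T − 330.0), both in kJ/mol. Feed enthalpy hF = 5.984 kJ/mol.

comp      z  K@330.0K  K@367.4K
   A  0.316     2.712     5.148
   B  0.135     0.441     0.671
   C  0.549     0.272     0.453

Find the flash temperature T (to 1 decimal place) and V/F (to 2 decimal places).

T = 338.7 K, V/F = 0.17

Adiabatic flash: solve Rachford–Rice at each trial T, then check hF = ψ·hV(T) + (1−ψ)·hL(T).
  T = 330.0 K: K = (2.712, 0.441, 0.272), RR gives ψ = 0.055, H_out = 1.529 kJ/mol
  T = 367.4 K: K = (5.148, 0.671, 0.453), RR gives ψ = 0.457, H_out = 17.532 kJ/mol
  T = 348.7 K: K = (3.801, 0.550, 0.356), RR gives ψ = 0.276, H_out = 10.297 kJ/mol
  T = 339.4 K: K = (3.229, 0.494, 0.312), RR gives ψ = 0.177, H_out = 6.306 kJ/mol
  T = 334.7 K: K = (2.963, 0.467, 0.292), RR gives ψ = 0.120, H_out = 4.045 kJ/mol
  T = 337.0 K: K = (3.091, 0.480, 0.302), RR gives ψ = 0.149, H_out = 5.179 kJ/mol
Linear interpolation between T = 337.0 (H_out = 5.179) and T = 339.4 (H_out = 6.306) on hF = 5.984 gives T ≈ 338.7 K, at which ψ = 0.17.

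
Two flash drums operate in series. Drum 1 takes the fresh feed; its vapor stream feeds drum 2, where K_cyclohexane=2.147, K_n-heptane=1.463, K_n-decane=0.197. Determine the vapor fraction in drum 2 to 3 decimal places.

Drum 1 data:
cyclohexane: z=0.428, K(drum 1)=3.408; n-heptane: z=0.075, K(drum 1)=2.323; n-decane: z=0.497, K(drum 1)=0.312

V/F (drum 2) = 0.717

Drum 1:
Rachford–Rice: g(ψ₁) = Σ zᵢ(Kᵢ−1)/(1+ψ₁(Kᵢ−1)) = 0.
Feasibility: ΣzᵢKᵢ = 1.788, Σzᵢ/Kᵢ = 1.751 — both > 1, two phases present.
Iterate (Newton) starting at ψ₁ = 0.52:
  ψ₁ = 0.520: g = -0.0160, g' = -1.106 → ψ₁ = 0.506
Converged at ψ₁ = 0.506.
Drum-1 compositions:
  cyclohexane: x = 0.193, y = 0.658
  n-heptane: x = 0.045, y = 0.104
  n-decane: x = 0.762, y = 0.238
Drum-2 feed = drum-1 vapor: z₂ = (0.6578, 0.1044, 0.2378).
Drum 2:
Rachford–Rice: g(ψ₂) = Σ zᵢ(Kᵢ−1)/(1+ψ₂(Kᵢ−1)) = 0.
g(0) = ΣzᵢKᵢ − 1 = 0.612 and g(1) = 1 − Σzᵢ/Kᵢ = -0.585, so a root lies in (0, 1).
Newton–Raphson from ψ₂ = 0.5:
  ψ₂ = 0.500: g = 0.1998, g' = -0.792 → ψ₂ = 0.752
  ψ₂ = 0.752: g = -0.0412, g' = -1.239 → ψ₂ = 0.719
  ψ₂ = 0.719: g = -0.0019, g' = -1.131 → ψ₂ = 0.717
Converged at ψ₂ = 0.717.
  cyclohexane: x = 0.361, y = 0.775
  n-heptane: x = 0.078, y = 0.115
  n-decane: x = 0.561, y = 0.110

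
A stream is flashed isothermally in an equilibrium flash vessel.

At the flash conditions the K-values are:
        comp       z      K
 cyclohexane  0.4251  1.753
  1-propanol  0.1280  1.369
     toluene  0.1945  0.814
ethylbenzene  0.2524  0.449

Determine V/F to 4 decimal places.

Rachford–Rice: g(V/F) = Σ zᵢ(Kᵢ−1)/(1+V/F(Kᵢ−1)) = 0.
Feasibility: ΣzᵢKᵢ = 1.1921, Σzᵢ/Kᵢ = 1.1371 — both > 1, two phases present.
Iterate (Newton) starting at V/F = 0.42:
  V/F = 0.4200: g = 0.06389, g' = -0.2898 → V/F = 0.6405
  V/F = 0.6405: g = -0.00183, g' = -0.3128 → V/F = 0.6346
Converged at V/F = 0.6346.

V/F = 0.6346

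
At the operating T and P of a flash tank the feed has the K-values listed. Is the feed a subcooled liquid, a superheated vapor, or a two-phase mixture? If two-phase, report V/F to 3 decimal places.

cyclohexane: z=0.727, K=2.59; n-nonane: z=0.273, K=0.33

ΣzᵢKᵢ = 1.973; Σzᵢ/Kᵢ = 1.108.
Both exceed 1, so a two-phase solution exists.
Binary case is linear: z₁(K₁−1)(1+ψ(K₂−1)) + z₂(K₂−1)(1+ψ(K₁−1)) = 0
⇒ ψ = [z₁(K₁−1)+z₂(K₂−1)] / [−(K₁−1)(K₂−1)] = 0.9730/1.0653 = 0.913

two-phase, V/F = 0.913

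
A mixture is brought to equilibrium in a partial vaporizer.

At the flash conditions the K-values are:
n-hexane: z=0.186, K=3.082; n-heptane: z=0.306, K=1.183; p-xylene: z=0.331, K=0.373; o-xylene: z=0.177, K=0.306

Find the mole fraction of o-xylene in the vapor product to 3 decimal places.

Material balance + equilibrium reduce to Σ zᵢ(Kᵢ−1)/(1+β(Kᵢ−1)) = 0.
Check two-phase: ΣzᵢKᵢ = 1.113 > 1 and Σzᵢ/Kᵢ = 1.785 > 1, so g(0) = 0.113 > 0 and g(1) = -0.785 < 0.
Newton iteration, β⁰ = 0.63:
  β = 0.630: g = -0.3436, g' = -0.784 → β = 0.192
  β = 0.192: g = -0.0467, g' = -0.703 → β = 0.125
  β = 0.125: g = 0.0021, g' = -0.772 → β = 0.128
Converged at β = 0.128.
Compositions from xᵢ = zᵢ/(1+β(Kᵢ−1)), yᵢ = Kᵢxᵢ:
  n-hexane: x = 0.147, y = 0.453
  n-heptane: x = 0.299, y = 0.354
  p-xylene: x = 0.360, y = 0.134
  o-xylene: x = 0.194, y = 0.059

y_o-xylene = 0.059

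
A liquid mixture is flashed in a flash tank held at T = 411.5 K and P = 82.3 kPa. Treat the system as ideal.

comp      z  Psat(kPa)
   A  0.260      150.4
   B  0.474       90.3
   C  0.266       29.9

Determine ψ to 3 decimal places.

ψ = 0.327

Raoult's law: Kᵢ = Pᵢˢᵃᵗ/P = Pᵢˢᵃᵗ/82.3.
  K_A = 150.4/82.3 = 1.82746, K_B = 90.3/82.3 = 1.09721, K_C = 29.9/82.3 = 0.36330
Iterate (Newton) starting at ψ = 0.5:
  ψ = 0.500: g = -0.0523, g' = -0.325 → ψ = 0.339
  ψ = 0.339: g = -0.0034, g' = -0.288 → ψ = 0.327
Converged at ψ = 0.327.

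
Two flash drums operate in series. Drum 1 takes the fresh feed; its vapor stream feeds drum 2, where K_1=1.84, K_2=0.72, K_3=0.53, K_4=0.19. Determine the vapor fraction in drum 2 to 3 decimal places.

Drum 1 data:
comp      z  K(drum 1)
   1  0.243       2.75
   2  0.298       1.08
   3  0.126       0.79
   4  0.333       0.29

Drum 1:
Rachford–Rice: g(ψ₁) = Σ zᵢ(Kᵢ−1)/(1+ψ₁(Kᵢ−1)) = 0.
Feasibility: ΣzᵢKᵢ = 1.186, Σzᵢ/Kᵢ = 1.672 — both > 1, two phases present.
Newton iteration, ψ₁⁰ = 0.5:
  ψ₁ = 0.500: g = -0.1464, g' = -0.624 → ψ₁ = 0.265
  ψ₁ = 0.265: g = -0.0056, g' = -0.610 → ψ₁ = 0.256
Converged at ψ₁ = 0.256.
Drum-1 compositions:
  1: x = 0.168, y = 0.461
  2: x = 0.292, y = 0.315
  3: x = 0.133, y = 0.105
  4: x = 0.407, y = 0.118
Drum-2 feed = drum-1 vapor: z₂ = (0.4614, 0.3154, 0.1052, 0.1180).
Drum 2:
Newton iteration, ψ₂⁰ = 0.39:
  ψ₂ = 0.390: g = -0.0075, g' = -0.416 → ψ₂ = 0.372
Converged at ψ₂ = 0.372.
  1: x = 0.352, y = 0.647
  2: x = 0.352, y = 0.253
  3: x = 0.127, y = 0.068
  4: x = 0.169, y = 0.032

V/F (drum 2) = 0.372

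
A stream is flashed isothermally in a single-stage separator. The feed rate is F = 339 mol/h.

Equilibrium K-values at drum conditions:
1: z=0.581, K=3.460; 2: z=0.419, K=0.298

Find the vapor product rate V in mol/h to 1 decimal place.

V = 222.8 mol/h

Material balance + equilibrium reduce to Σ zᵢ(Kᵢ−1)/(1+ψ(Kᵢ−1)) = 0.
Feasibility: ΣzᵢKᵢ = 2.135, Σzᵢ/Kᵢ = 1.574 — both > 1, two phases present.
Binary case is linear: z₁(K₁−1)(1+ψ(K₂−1)) + z₂(K₂−1)(1+ψ(K₁−1)) = 0
⇒ ψ = [z₁(K₁−1)+z₂(K₂−1)] / [−(K₁−1)(K₂−1)] = 1.1351/1.7269 = 0.657
Then V = ψ·F = 0.6573·339 = 222.8 mol/h and L = F − V = 116.2 mol/h.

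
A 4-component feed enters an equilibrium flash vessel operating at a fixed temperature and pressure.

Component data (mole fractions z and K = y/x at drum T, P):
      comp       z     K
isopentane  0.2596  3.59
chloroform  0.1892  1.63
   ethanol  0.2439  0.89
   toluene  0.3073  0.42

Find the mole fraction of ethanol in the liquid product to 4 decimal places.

Let ψ = V/F and solve Σ zᵢ(Kᵢ−1)/(1+ψ(Kᵢ−1)) = 0.
g(0) = ΣzᵢKᵢ − 1 = 0.5865 and g(1) = 1 − Σzᵢ/Kᵢ = -0.1941, so a root lies in (0, 1).
Iterate (Newton) starting at ψ = 0.5:
  ψ = 0.5000: g = 0.10419, g' = -0.5824 → ψ = 0.6789
  ψ = 0.6789: g = 0.00426, g' = -0.5504 → ψ = 0.6866
Converged at ψ = 0.6866.
Compositions from xᵢ = zᵢ/(1+ψ(Kᵢ−1)), yᵢ = Kᵢxᵢ:
  isopentane: x = 0.0934, y = 0.3354
  chloroform: x = 0.1321, y = 0.2153
  ethanol: x = 0.2638, y = 0.2348
  toluene: x = 0.5107, y = 0.2145

x_ethanol = 0.2638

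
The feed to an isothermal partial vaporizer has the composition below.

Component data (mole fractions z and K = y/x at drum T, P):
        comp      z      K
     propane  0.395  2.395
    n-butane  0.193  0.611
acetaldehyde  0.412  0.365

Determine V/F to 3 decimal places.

Iterate (Newton) starting at V/F = 0.64:
  V/F = 0.640: g = -0.2496, g' = -0.738 → V/F = 0.302
  V/F = 0.302: g = -0.0209, g' = -0.672 → V/F = 0.271
Converged at V/F = 0.271.

V/F = 0.271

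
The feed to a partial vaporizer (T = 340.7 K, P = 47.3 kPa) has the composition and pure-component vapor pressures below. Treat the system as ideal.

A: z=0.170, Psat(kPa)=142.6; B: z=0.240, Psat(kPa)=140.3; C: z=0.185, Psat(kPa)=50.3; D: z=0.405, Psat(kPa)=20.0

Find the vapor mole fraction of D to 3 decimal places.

Raoult's law: Kᵢ = Pᵢˢᵃᵗ/P = Pᵢˢᵃᵗ/47.3.
  K_A = 142.6/47.3 = 3.01480, K_B = 140.3/47.3 = 2.96617, K_C = 50.3/47.3 = 1.06342, K_D = 20.0/47.3 = 0.42283
Rachford–Rice: g(V/F) = Σ zᵢ(Kᵢ−1)/(1+V/F(Kᵢ−1)) = 0.
Check two-phase: ΣzᵢKᵢ = 1.592 > 1 and Σzᵢ/Kᵢ = 1.269 > 1, so g(0) = 0.592 > 0 and g(1) = -0.269 < 0.
Newton–Raphson from V/F = 0.63:
  V/F = 0.630: g = 0.0057, g' = -0.653 → V/F = 0.639
Converged at V/F = 0.639.
Compositions from xᵢ = zᵢ/(1+V/F(Kᵢ−1)), yᵢ = Kᵢxᵢ:
  A: x = 0.074, y = 0.224
  B: x = 0.106, y = 0.316
  C: x = 0.178, y = 0.189
  D: x = 0.641, y = 0.271

y_D = 0.271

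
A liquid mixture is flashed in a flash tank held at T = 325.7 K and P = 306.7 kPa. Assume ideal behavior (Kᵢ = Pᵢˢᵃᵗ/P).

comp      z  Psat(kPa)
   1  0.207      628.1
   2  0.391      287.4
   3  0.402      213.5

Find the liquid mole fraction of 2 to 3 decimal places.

x_2 = 0.399

Raoult's law: Kᵢ = Pᵢˢᵃᵗ/P = Pᵢˢᵃᵗ/306.7.
  K_1 = 628.1/306.7 = 2.04793, K_2 = 287.4/306.7 = 0.93707, K_3 = 213.5/306.7 = 0.69612
Material balance + equilibrium reduce to Σ zᵢ(Kᵢ−1)/(1+β(Kᵢ−1)) = 0.
Check two-phase: ΣzᵢKᵢ = 1.070 > 1 and Σzᵢ/Kᵢ = 1.096 > 1, so g(0) = 0.070 > 0 and g(1) = -0.096 < 0.
Newton iteration, β⁰ = 0.5:
  β = 0.500: g = -0.0271, g' = -0.151 → β = 0.321
  β = 0.321: g = 0.0019, g' = -0.175 → β = 0.332
Converged at β = 0.332.
Compositions from xᵢ = zᵢ/(1+β(Kᵢ−1)), yᵢ = Kᵢxᵢ:
  1: x = 0.154, y = 0.315
  2: x = 0.399, y = 0.374
  3: x = 0.447, y = 0.311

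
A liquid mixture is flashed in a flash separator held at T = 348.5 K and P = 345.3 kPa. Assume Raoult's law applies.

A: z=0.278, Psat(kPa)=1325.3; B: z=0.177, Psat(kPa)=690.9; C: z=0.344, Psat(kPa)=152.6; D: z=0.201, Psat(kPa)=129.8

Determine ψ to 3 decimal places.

ψ = 0.495

Raoult's law: Kᵢ = Pᵢˢᵃᵗ/P = Pᵢˢᵃᵗ/345.3.
  K_A = 1325.3/345.3 = 3.83811, K_B = 690.9/345.3 = 2.00087, K_C = 152.6/345.3 = 0.44193, K_D = 129.8/345.3 = 0.37591
Rachford–Rice: g(ψ) = Σ zᵢ(Kᵢ−1)/(1+ψ(Kᵢ−1)) = 0.
Feasibility: ΣzᵢKᵢ = 1.649, Σzᵢ/Kᵢ = 1.474 — both > 1, two phases present.
Newton–Raphson from ψ = 0.5:
  ψ = 0.500: g = -0.0044, g' = -0.833 → ψ = 0.495
Converged at ψ = 0.495.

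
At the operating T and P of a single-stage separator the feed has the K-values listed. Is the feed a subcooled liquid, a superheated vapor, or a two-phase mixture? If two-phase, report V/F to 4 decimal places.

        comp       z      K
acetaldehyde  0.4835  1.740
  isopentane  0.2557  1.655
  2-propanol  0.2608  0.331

two-phase, V/F = 0.7375

ΣzᵢKᵢ = 1.3508; Σzᵢ/Kᵢ = 1.2203.
Both exceed 1, so a two-phase solution exists.
Let ψ = V/F and solve Σ zᵢ(Kᵢ−1)/(1+ψ(Kᵢ−1)) = 0.
Newton–Raphson from ψ = 0.5:
  ψ = 0.5000: g = 0.12515, g' = -0.4669 → ψ = 0.7681
  ψ = 0.7681: g = -0.01933, g' = -0.6501 → ψ = 0.7383
  ψ = 0.7383: g = -0.00051, g' = -0.6164 → ψ = 0.7375
Converged at ψ = 0.7375.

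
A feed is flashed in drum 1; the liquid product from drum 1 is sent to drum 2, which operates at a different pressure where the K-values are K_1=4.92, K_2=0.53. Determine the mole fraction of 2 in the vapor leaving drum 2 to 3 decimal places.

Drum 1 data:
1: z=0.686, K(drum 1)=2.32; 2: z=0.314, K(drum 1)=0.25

y_2 (drum 2) = 0.473

Drum 1:
Let ψ₁ = V/F and solve Σ zᵢ(Kᵢ−1)/(1+ψ₁(Kᵢ−1)) = 0.
Check two-phase: ΣzᵢKᵢ = 1.670 > 1 and Σzᵢ/Kᵢ = 1.552 > 1, so g(0) = 0.670 > 0 and g(1) = -0.552 < 0.
Newton iteration, ψ₁⁰ = 0.5:
  ψ₁ = 0.500: g = 0.1687, g' = -0.886 → ψ₁ = 0.690
  ψ₁ = 0.690: g = -0.0146, g' = -1.087 → ψ₁ = 0.677
Converged at ψ₁ = 0.677.
Drum-1 compositions:
  1: x = 0.362, y = 0.841
  2: x = 0.638, y = 0.159
Drum-2 feed = drum-1 liquid: z₂ = (0.3623, 0.6377).
Drum 2:
Material balance + equilibrium reduce to Σ zᵢ(Kᵢ−1)/(1+ψ₂(Kᵢ−1)) = 0.
Feasibility: ΣzᵢKᵢ = 2.121, Σzᵢ/Kᵢ = 1.277 — both > 1, two phases present.
Newton–Raphson from ψ₂ = 0.5:
  ψ₂ = 0.500: g = 0.0880, g' = -0.876 → ψ₂ = 0.600
  ψ₂ = 0.600: g = 0.0059, g' = -0.768 → ψ₂ = 0.608
Converged at ψ₂ = 0.608.
  1: x = 0.107, y = 0.527
  2: x = 0.893, y = 0.473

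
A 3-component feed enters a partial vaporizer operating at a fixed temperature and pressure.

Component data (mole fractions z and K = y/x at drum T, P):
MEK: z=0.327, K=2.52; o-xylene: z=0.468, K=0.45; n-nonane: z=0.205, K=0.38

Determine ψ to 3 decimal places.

Let ψ = V/F and solve Σ zᵢ(Kᵢ−1)/(1+ψ(Kᵢ−1)) = 0.
Feasibility: ΣzᵢKᵢ = 1.113, Σzᵢ/Kᵢ = 1.709 — both > 1, two phases present.
Newton iteration, ψ⁰ = 0.37:
  ψ = 0.370: g = -0.1700, g' = -0.665 → ψ = 0.115
  ψ = 0.115: g = 0.0118, g' = -0.801 → ψ = 0.129
Converged at ψ = 0.129.

ψ = 0.129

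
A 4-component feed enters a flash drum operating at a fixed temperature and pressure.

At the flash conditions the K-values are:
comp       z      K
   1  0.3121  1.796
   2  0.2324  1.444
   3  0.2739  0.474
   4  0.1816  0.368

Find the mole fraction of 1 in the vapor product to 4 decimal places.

Rachford–Rice: g(ψ) = Σ zᵢ(Kᵢ−1)/(1+ψ(Kᵢ−1)) = 0.
g(0) = ΣzᵢKᵢ − 1 = 0.0928 and g(1) = 1 − Σzᵢ/Kᵢ = -0.4060, so a root lies in (0, 1).
Newton iteration, ψ⁰ = 0.67:
  ψ = 0.6700: g = -0.17999, g' = -0.5102 → ψ = 0.3172
  ψ = 0.3172: g = -0.02769, g' = -0.3839 → ψ = 0.2451
  ψ = 0.2451: g = -0.00027, g' = -0.3772 → ψ = 0.2444
Converged at ψ = 0.2444.
Compositions from xᵢ = zᵢ/(1+ψ(Kᵢ−1)), yᵢ = Kᵢxᵢ:
  1: x = 0.2613, y = 0.4692
  2: x = 0.2097, y = 0.3027
  3: x = 0.3143, y = 0.1490
  4: x = 0.2148, y = 0.0790

y_1 = 0.4692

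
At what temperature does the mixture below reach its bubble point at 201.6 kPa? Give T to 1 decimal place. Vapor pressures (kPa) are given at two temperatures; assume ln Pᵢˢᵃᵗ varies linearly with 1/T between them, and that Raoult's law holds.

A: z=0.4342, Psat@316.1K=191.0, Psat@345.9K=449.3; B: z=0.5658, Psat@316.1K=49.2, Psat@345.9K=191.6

Bubble-point temperature: ΣzᵢPᵢˢᵃᵗ(T) = P. Interpolate ln Pᵢˢᵃᵗ = aᵢ + bᵢ/T.
  T = 316.1 K: ΣzᵢPᵢˢᵃᵗ = 110.77 kPa
  T = 345.9 K: ΣzᵢPᵢˢᵃᵗ = 303.49 kPa
  T = 331.0 K: ΣzᵢPᵢˢᵃᵗ = 186.31 kPa
  T = 338.4 K: ΣzᵢPᵢˢᵃᵗ = 238.30 kPa
  T = 334.7 K: ΣzᵢPᵢˢᵃᵗ = 210.91 kPa
  T = 332.9 K: ΣzᵢPᵢˢᵃᵗ = 198.61 kPa
Interpolating between 332.9 K and 334.7 K gives T ≈ 333.3 K.

T = 333.3 K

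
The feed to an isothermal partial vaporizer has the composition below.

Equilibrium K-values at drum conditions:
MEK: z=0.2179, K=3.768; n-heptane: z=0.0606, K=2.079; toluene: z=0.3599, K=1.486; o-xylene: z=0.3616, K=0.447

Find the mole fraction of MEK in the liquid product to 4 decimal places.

x_MEK = 0.0688

Rachford–Rice: g(ψ) = Σ zᵢ(Kᵢ−1)/(1+ψ(Kᵢ−1)) = 0.
Check two-phase: ΣzᵢKᵢ = 1.6435 > 1 and Σzᵢ/Kᵢ = 1.1381 > 1, so g(0) = 0.6435 > 0 and g(1) = -0.1381 < 0.
Newton iteration, ψ⁰ = 0.39:
  ψ = 0.3900: g = 0.22815, g' = -0.6608 → ψ = 0.7352
  ψ = 0.7352: g = 0.02707, g' = -0.5633 → ψ = 0.7833
  ψ = 0.7833: g = -0.00027, g' = -0.5758 → ψ = 0.7828
Converged at ψ = 0.7828.
Compositions from xᵢ = zᵢ/(1+ψ(Kᵢ−1)), yᵢ = Kᵢxᵢ:
  MEK: x = 0.0688, y = 0.2593
  n-heptane: x = 0.0329, y = 0.0683
  toluene: x = 0.2607, y = 0.3874
  o-xylene: x = 0.6376, y = 0.2850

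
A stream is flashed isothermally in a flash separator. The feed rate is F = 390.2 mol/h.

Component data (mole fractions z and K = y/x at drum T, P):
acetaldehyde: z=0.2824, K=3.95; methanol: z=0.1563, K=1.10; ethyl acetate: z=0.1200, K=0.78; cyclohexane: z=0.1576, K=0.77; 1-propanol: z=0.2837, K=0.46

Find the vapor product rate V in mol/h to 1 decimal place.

Material balance + equilibrium reduce to Σ zᵢ(Kᵢ−1)/(1+ψ(Kᵢ−1)) = 0.
Feasibility: ΣzᵢKᵢ = 1.6329, Σzᵢ/Kᵢ = 1.1888 — both > 1, two phases present.
Newton–Raphson from ψ = 0.3:
  ψ = 0.3000: g = 0.20711, g' = -0.8272 → ψ = 0.5504
  ψ = 0.5504: g = 0.04282, g' = -0.5444 → ψ = 0.6290
  ψ = 0.6290: g = 0.00141, g' = -0.5117 → ψ = 0.6318
Converged at ψ = 0.6318.
Then V = ψ·F = 0.6318·390.2 = 246.5 mol/h and L = F − V = 143.7 mol/h.

V = 246.5 mol/h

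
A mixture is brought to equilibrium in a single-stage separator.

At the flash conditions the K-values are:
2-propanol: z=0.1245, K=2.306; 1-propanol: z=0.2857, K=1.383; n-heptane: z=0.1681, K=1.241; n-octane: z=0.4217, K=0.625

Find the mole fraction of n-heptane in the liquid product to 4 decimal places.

x_n-heptane = 0.1451

Let ψ = V/F and solve Σ zᵢ(Kᵢ−1)/(1+ψ(Kᵢ−1)) = 0.
Check two-phase: ΣzᵢKᵢ = 1.1544 > 1 and Σzᵢ/Kᵢ = 1.0707 > 1, so g(0) = 0.1544 > 0 and g(1) = -0.0707 < 0.
Iterate (Newton) starting at ψ = 0.38:
  ψ = 0.3800: g = 0.05688, g' = -0.2156 → ψ = 0.6438
  ψ = 0.6438: g = 0.00271, g' = -0.2000 → ψ = 0.6574
Converged at ψ = 0.6574.
Compositions from xᵢ = zᵢ/(1+ψ(Kᵢ−1)), yᵢ = Kᵢxᵢ:
  2-propanol: x = 0.0670, y = 0.1545
  1-propanol: x = 0.2282, y = 0.3157
  n-heptane: x = 0.1451, y = 0.1801
  n-octane: x = 0.5597, y = 0.3498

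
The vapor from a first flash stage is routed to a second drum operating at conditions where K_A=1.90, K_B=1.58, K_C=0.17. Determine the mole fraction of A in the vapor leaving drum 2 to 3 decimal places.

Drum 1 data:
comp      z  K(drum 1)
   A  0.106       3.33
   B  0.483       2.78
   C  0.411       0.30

Drum 1:
Material balance + equilibrium reduce to Σ zᵢ(Kᵢ−1)/(1+ψ₁(Kᵢ−1)) = 0.
g(0) = ΣzᵢKᵢ − 1 = 0.819 and g(1) = 1 − Σzᵢ/Kᵢ = -0.576, so a root lies in (0, 1).
Iterate (Newton) starting at ψ₁ = 0.69:
  ψ₁ = 0.690: g = -0.0759, g' = -1.146 → ψ₁ = 0.624
  ψ₁ = 0.624: g = -0.0026, g' = -1.074 → ψ₁ = 0.621
Converged at ψ₁ = 0.621.
Drum-1 compositions:
  A: x = 0.043, y = 0.144
  B: x = 0.229, y = 0.638
  C: x = 0.727, y = 0.218
Drum-2 feed = drum-1 vapor: z₂ = (0.1442, 0.6376, 0.2182).
Drum 2:
Rachford–Rice: g(ψ₂) = Σ zᵢ(Kᵢ−1)/(1+ψ₂(Kᵢ−1)) = 0.
Check two-phase: ΣzᵢKᵢ = 1.318 > 1 and Σzᵢ/Kᵢ = 1.763 > 1, so g(0) = 0.318 > 0 and g(1) = -0.763 < 0.
Newton iteration, ψ₂⁰ = 0.41:
  ψ₂ = 0.410: g = 0.1190, g' = -0.548 → ψ₂ = 0.627
  ψ₂ = 0.627: g = -0.0237, g' = -0.817 → ψ₂ = 0.598
  ψ₂ = 0.598: g = -0.0008, g' = -0.761 → ψ₂ = 0.597
Converged at ψ₂ = 0.597.
  A: x = 0.094, y = 0.178
  B: x = 0.474, y = 0.748
  C: x = 0.433, y = 0.074

y_A (drum 2) = 0.178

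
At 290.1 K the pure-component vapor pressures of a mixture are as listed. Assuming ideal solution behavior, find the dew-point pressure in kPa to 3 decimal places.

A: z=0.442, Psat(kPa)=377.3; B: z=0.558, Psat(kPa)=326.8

At the dew point ψ → 1, so Σzᵢ/Kᵢ = 1 with Kᵢ = Pᵢˢᵃᵗ/P ⇒ 1/P = Σzᵢ/Pᵢˢᵃᵗ.
1/P = 0.442/377.3 + 0.558/326.8 = 0.002879 ⇒ P = 347.349 kPa

Pdew = 347.349 kPa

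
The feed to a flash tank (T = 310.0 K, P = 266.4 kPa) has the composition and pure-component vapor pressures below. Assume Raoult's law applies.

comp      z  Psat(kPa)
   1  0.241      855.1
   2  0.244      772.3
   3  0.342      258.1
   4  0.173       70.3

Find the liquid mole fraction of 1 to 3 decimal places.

x_1 = 0.083

Raoult's law: Kᵢ = Pᵢˢᵃᵗ/P = Pᵢˢᵃᵗ/266.4.
  K_1 = 855.1/266.4 = 3.20983, K_2 = 772.3/266.4 = 2.89902, K_3 = 258.1/266.4 = 0.96884, K_4 = 70.3/266.4 = 0.26389
Material balance + equilibrium reduce to Σ zᵢ(Kᵢ−1)/(1+ψ(Kᵢ−1)) = 0.
Feasibility: ΣzᵢKᵢ = 1.858, Σzᵢ/Kᵢ = 1.168 — both > 1, two phases present.
Iterate (Newton) starting at ψ = 0.5:
  ψ = 0.500: g = 0.2784, g' = -0.732 → ψ = 0.880
  ψ = 0.880: g = -0.0183, g' = -1.015 → ψ = 0.862
Converged at ψ = 0.862.
Compositions from xᵢ = zᵢ/(1+ψ(Kᵢ−1)), yᵢ = Kᵢxᵢ:
  1: x = 0.083, y = 0.266
  2: x = 0.093, y = 0.268
  3: x = 0.351, y = 0.340
  4: x = 0.473, y = 0.125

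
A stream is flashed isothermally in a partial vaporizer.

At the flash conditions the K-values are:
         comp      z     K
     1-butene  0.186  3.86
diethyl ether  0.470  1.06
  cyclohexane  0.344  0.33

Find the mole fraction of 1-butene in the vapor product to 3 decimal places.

Material balance + equilibrium reduce to Σ zᵢ(Kᵢ−1)/(1+ψ(Kᵢ−1)) = 0.
Check two-phase: ΣzᵢKᵢ = 1.330 > 1 and Σzᵢ/Kᵢ = 1.534 > 1, so g(0) = 0.330 > 0 and g(1) = -0.534 < 0.
Newton–Raphson from ψ = 0.5:
  ψ = 0.500: g = -0.1003, g' = -0.608 → ψ = 0.335
  ψ = 0.335: g = 0.0020, g' = -0.655 → ψ = 0.338
Converged at ψ = 0.338.
Compositions from xᵢ = zᵢ/(1+ψ(Kᵢ−1)), yᵢ = Kᵢxᵢ:
  1-butene: x = 0.095, y = 0.365
  diethyl ether: x = 0.461, y = 0.488
  cyclohexane: x = 0.445, y = 0.147

y_1-butene = 0.365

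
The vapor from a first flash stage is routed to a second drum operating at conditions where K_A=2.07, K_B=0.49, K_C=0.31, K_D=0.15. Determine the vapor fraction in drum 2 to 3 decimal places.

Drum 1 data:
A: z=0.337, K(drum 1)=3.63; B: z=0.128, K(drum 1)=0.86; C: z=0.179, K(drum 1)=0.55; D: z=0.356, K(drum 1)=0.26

Drum 1:
Newton–Raphson from ψ₁ = 0.35:
  ψ₁ = 0.350: g = -0.0085, g' = -1.041 → ψ₁ = 0.342
Converged at ψ₁ = 0.342.
Drum-1 compositions:
  A: x = 0.177, y = 0.644
  B: x = 0.134, y = 0.116
  C: x = 0.212, y = 0.116
  D: x = 0.477, y = 0.124
Drum-2 feed = drum-1 vapor: z₂ = (0.6441, 0.1156, 0.1164, 0.1239).
Drum 2:
Let ψ₂ = V/F and solve Σ zᵢ(Kᵢ−1)/(1+ψ₂(Kᵢ−1)) = 0.
g(0) = ΣzᵢKᵢ − 1 = 0.445 and g(1) = 1 − Σzᵢ/Kᵢ = -0.749, so a root lies in (0, 1).
Iterate (Newton) starting at ψ₂ = 0.5:
  ψ₂ = 0.500: g = 0.0641, g' = -0.767 → ψ₂ = 0.584
  ψ₂ = 0.584: g = -0.0031, g' = -0.848 → ψ₂ = 0.580
Converged at ψ₂ = 0.580.
  A: x = 0.397, y = 0.823
  B: x = 0.164, y = 0.080
  C: x = 0.194, y = 0.060
  D: x = 0.244, y = 0.037

V/F (drum 2) = 0.580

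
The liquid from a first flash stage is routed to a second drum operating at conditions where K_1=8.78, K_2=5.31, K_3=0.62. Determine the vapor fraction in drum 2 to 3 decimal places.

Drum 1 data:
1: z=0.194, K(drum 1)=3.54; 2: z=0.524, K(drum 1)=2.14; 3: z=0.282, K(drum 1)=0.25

Drum 1:
Newton–Raphson from ψ₁ = 0.69:
  ψ₁ = 0.690: g = 0.0750, g' = -1.060 → ψ₁ = 0.761
  ψ₁ = 0.761: g = -0.0046, g' = -1.201 → ψ₁ = 0.757
Converged at ψ₁ = 0.757.
Drum-1 compositions:
  1: x = 0.066, y = 0.235
  2: x = 0.281, y = 0.602
  3: x = 0.652, y = 0.163
Drum-2 feed = drum-1 liquid: z₂ = (0.0664, 0.2813, 0.6523).
Drum 2:
Rachford–Rice: g(ψ₂) = Σ zᵢ(Kᵢ−1)/(1+ψ₂(Kᵢ−1)) = 0.
g(0) = ΣzᵢKᵢ − 1 = 1.481 and g(1) = 1 − Σzᵢ/Kᵢ = -0.113, so a root lies in (0, 1).
Newton iteration, ψ₂⁰ = 0.68:
  ψ₂ = 0.680: g = 0.0562, g' = -0.611 → ψ₂ = 0.772
  ψ₂ = 0.772: g = 0.0030, g' = -0.549 → ψ₂ = 0.778
Converged at ψ₂ = 0.778.
  1: x = 0.009, y = 0.083
  2: x = 0.065, y = 0.343
  3: x = 0.926, y = 0.574

V/F (drum 2) = 0.778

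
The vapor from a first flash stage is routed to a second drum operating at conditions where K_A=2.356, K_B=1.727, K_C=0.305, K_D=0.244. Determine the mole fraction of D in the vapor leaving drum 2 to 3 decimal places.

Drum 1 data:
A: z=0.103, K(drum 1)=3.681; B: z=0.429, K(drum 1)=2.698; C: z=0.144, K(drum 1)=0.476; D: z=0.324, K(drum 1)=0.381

Drum 1:
Material balance + equilibrium reduce to Σ zᵢ(Kᵢ−1)/(1+ψ₁(Kᵢ−1)) = 0.
Feasibility: ΣzᵢKᵢ = 1.729, Σzᵢ/Kᵢ = 1.340 — both > 1, two phases present.
Newton iteration, ψ₁⁰ = 0.37:
  ψ₁ = 0.370: g = 0.2323, g' = -0.923 → ψ₁ = 0.622
  ψ₁ = 0.622: g = 0.0200, g' = -0.812 → ψ₁ = 0.646
Converged at ψ₁ = 0.646.
Drum-1 compositions:
  A: x = 0.038, y = 0.139
  B: x = 0.205, y = 0.552
  C: x = 0.218, y = 0.104
  D: x = 0.540, y = 0.206
Drum-2 feed = drum-1 vapor: z₂ = (0.1387, 0.5519, 0.1036, 0.2058).
Drum 2:
Let ψ₂ = V/F and solve Σ zᵢ(Kᵢ−1)/(1+ψ₂(Kᵢ−1)) = 0.
g(0) = ΣzᵢKᵢ − 1 = 0.362 and g(1) = 1 − Σzᵢ/Kᵢ = -0.561, so a root lies in (0, 1).
Newton–Raphson from ψ₂ = 0.42:
  ψ₂ = 0.420: g = 0.0976, g' = -0.627 → ψ₂ = 0.576
  ψ₂ = 0.576: g = -0.0070, g' = -0.733 → ψ₂ = 0.566
Converged at ψ₂ = 0.566.
  A: x = 0.078, y = 0.185
  B: x = 0.391, y = 0.675
  C: x = 0.171, y = 0.052
  D: x = 0.360, y = 0.088

y_D (drum 2) = 0.088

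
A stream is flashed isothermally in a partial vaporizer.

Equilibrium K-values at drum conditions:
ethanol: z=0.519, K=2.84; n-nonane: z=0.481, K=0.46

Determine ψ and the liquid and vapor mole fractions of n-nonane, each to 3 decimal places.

ψ = 0.700, x_n-nonane = 0.773, y_n-nonane = 0.356

Material balance + equilibrium reduce to Σ zᵢ(Kᵢ−1)/(1+ψ(Kᵢ−1)) = 0.
g(0) = ΣzᵢKᵢ − 1 = 0.695 and g(1) = 1 − Σzᵢ/Kᵢ = -0.228, so a root lies in (0, 1).
Newton iteration, ψ⁰ = 0.5:
  ψ = 0.500: g = 0.1416, g' = -0.740 → ψ = 0.691
  ψ = 0.691: g = 0.0058, g' = -0.698 → ψ = 0.700
Converged at ψ = 0.700.
Compositions from xᵢ = zᵢ/(1+ψ(Kᵢ−1)), yᵢ = Kᵢxᵢ:
  ethanol: x = 0.227, y = 0.644
  n-nonane: x = 0.773, y = 0.356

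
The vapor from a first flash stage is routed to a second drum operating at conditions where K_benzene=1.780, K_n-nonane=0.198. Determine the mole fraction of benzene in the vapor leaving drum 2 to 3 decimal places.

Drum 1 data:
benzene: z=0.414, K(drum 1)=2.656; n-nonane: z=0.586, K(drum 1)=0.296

y_benzene (drum 2) = 0.902

Drum 1:
Rachford–Rice: g(ψ₁) = Σ zᵢ(Kᵢ−1)/(1+ψ₁(Kᵢ−1)) = 0.
Feasibility: ΣzᵢKᵢ = 1.273, Σzᵢ/Kᵢ = 2.136 — both > 1, two phases present.
Binary case is linear: z₁(K₁−1)(1+ψ₁(K₂−1)) + z₂(K₂−1)(1+ψ₁(K₁−1)) = 0
⇒ ψ₁ = [z₁(K₁−1)+z₂(K₂−1)] / [−(K₁−1)(K₂−1)] = 0.2730/1.1658 = 0.234
Drum-1 compositions:
  benzene: x = 0.298, y = 0.792
  n-nonane: x = 0.702, y = 0.208
Drum-2 feed = drum-1 vapor: z₂ = (0.7923, 0.2077).
Drum 2:
Binary case is linear: z₁(K₁−1)(1+ψ₂(K₂−1)) + z₂(K₂−1)(1+ψ₂(K₁−1)) = 0
⇒ ψ₂ = [z₁(K₁−1)+z₂(K₂−1)] / [−(K₁−1)(K₂−1)] = 0.4514/0.6256 = 0.722
  benzene: x = 0.507, y = 0.902
  n-nonane: x = 0.493, y = 0.098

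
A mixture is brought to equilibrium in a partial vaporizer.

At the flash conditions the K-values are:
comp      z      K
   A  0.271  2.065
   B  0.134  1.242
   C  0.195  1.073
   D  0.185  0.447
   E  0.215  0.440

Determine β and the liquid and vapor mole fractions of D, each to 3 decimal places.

β = 0.288, x_D = 0.220, y_D = 0.098

Rachford–Rice: g(β) = Σ zᵢ(Kᵢ−1)/(1+β(Kᵢ−1)) = 0.
g(0) = ΣzᵢKᵢ − 1 = 0.113 and g(1) = 1 − Σzᵢ/Kᵢ = -0.323, so a root lies in (0, 1).
Newton iteration, β⁰ = 0.5:
  β = 0.500: g = -0.0776, g' = -0.376 → β = 0.294
  β = 0.294: g = -0.0022, g' = -0.363 → β = 0.288
Converged at β = 0.288.
Compositions from xᵢ = zᵢ/(1+β(Kᵢ−1)), yᵢ = Kᵢxᵢ:
  A: x = 0.207, y = 0.428
  B: x = 0.125, y = 0.156
  C: x = 0.191, y = 0.205
  D: x = 0.220, y = 0.098
  E: x = 0.256, y = 0.113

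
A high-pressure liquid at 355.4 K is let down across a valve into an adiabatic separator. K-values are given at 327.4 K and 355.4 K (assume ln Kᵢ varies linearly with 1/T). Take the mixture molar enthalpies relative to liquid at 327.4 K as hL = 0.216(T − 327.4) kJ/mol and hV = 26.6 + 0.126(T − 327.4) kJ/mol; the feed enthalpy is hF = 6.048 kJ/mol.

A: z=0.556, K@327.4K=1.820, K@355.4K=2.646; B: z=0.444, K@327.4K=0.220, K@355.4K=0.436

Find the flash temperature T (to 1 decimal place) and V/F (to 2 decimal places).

T = 329.3 K, V/F = 0.21

Adiabatic flash: solve Rachford–Rice at each trial T, then check hF = ψ·hV(T) + (1−ψ)·hL(T).
  T = 327.4 K: K = (1.820, 0.220), RR gives ψ = 0.171, H_out = 4.558 kJ/mol
  T = 355.4 K: K = (2.646, 0.436), RR gives ψ = 0.716, H_out = 23.291 kJ/mol
  T = 341.4 K: K = (2.211, 0.314), RR gives ψ = 0.444, H_out = 14.277 kJ/mol
  T = 334.4 K: K = (2.010, 0.264), RR gives ψ = 0.316, H_out = 9.713 kJ/mol
  T = 330.9 K: K = (1.914, 0.241), RR gives ψ = 0.247, H_out = 7.243 kJ/mol
  T = 329.1 K: K = (1.865, 0.230), RR gives ψ = 0.209, H_out = 5.894 kJ/mol
Linear interpolation between T = 329.1 (H_out = 5.894) and T = 330.9 (H_out = 7.243) on hF = 6.048 gives T ≈ 329.3 K, at which ψ = 0.21.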